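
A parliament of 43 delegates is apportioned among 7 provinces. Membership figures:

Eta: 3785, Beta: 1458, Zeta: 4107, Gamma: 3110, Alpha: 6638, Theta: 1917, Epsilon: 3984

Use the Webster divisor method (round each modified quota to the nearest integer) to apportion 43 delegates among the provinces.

Standard divisor 24999/43 ≈ 581.372; standard quotas: Eta 6.510, Beta 2.508, Zeta 7.064, Gamma 5.349, Alpha 11.418, Theta 3.297, Epsilon 6.853.
Rounding to the nearest integer gives Eta 7, Beta 3, Zeta 7, Gamma 5, Alpha 11, Theta 3, Epsilon 7 — total 43, matching the house size, so no adjustment is needed.

Eta=7, Beta=3, Zeta=7, Gamma=5, Alpha=11, Theta=3, Epsilon=7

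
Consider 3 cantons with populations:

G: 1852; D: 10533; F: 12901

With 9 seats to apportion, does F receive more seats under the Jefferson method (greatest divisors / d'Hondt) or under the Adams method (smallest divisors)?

Jefferson: G 0, D 4, F 5.
Adams: G 1, D 4, F 4.
F gets 5 under Jefferson and 4 under Adams.

Jefferson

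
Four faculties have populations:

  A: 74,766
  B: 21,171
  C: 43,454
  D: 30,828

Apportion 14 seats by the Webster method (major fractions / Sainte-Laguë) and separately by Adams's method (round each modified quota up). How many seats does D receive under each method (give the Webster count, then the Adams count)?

Webster: A 6, B 2, C 4, D 2.
Adams: A 6, B 2, C 3, D 3.
D gets 2 under Webster and 3 under Adams.

2 and 3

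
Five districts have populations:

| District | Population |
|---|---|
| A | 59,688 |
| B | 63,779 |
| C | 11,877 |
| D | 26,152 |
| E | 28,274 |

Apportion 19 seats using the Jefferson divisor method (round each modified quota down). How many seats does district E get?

3

Standard divisor 189770/19 ≈ 9987.895; standard quotas: A 5.976, B 6.386, C 1.189, D 2.618, E 2.831.
Rounding down gives 5, 6, 1, 2, 2 = 16 seats, so the divisor must be adjusted.
With modified divisor 8900: modified quotas A 6.707, B 7.166, C 1.334, D 2.938, E 3.177.
Rounding down: A 6, B 7, C 1, D 2, E 3 (total 19).
E receives 3.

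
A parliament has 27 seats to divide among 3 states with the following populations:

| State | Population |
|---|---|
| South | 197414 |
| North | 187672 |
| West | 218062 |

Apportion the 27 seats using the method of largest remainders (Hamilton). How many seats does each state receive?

Total 603148; standard divisor 603148/27 ≈ 22338.815.
Standard quotas: South 8.8373, North 8.4012, West 9.7616.
Lower quotas: South 8, North 8, West 9 (sum 25, leaving 2 seats).
Remainders in descending order: South 0.8373, West 0.7616, North 0.4012.
The surplus seats go to South, West.

South 9, North 8, West 10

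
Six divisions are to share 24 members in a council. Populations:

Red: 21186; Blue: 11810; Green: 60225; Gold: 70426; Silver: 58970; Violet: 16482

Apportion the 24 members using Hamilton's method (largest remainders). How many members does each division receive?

Total 239099; standard divisor 239099/24 ≈ 9962.458.
Standard quotas: Red 2.1266, Blue 1.1855, Green 6.0452, Gold 7.0691, Silver 5.9192, Violet 1.6544.
Lower quotas: Red 2, Blue 1, Green 6, Gold 7, Silver 5, Violet 1 (sum 22, leaving 2 seats).
Remainders in descending order: Silver 0.9192, Violet 0.6544, Blue 0.1855, Red 0.1266, Gold 0.0691, Green 0.0452.
The surplus seats go to Silver, Violet.

Red=2, Blue=1, Green=6, Gold=7, Silver=6, Violet=2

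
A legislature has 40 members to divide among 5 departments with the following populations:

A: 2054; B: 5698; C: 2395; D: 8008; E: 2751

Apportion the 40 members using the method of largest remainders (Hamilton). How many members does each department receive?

A=4; B=11; C=5; D=15; E=5

Standard divisor: 20906 ÷ 40 ≈ 522.65.
Standard quotas: A 3.9300, B 10.9021, C 4.5824, D 15.3219, E 5.2636.
Lower quotas: A 3, B 10, C 4, D 15, E 5 (sum 37, leaving 3 seats).
Remainders in descending order: A 0.9300, B 0.9021, C 0.5824, D 0.3219, E 0.2636.
The surplus seats go to A, B, C.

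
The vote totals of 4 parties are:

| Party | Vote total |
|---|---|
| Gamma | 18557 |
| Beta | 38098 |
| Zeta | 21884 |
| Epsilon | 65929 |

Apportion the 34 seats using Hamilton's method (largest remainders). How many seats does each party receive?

Gamma=4, Beta=9, Zeta=5, Epsilon=16

The standard divisor is 144468/34 ≈ 4249.059.
Standard quotas: Gamma 4.3673, Beta 8.9662, Zeta 5.1503, Epsilon 15.5161.
Lower quotas: Gamma 4, Beta 8, Zeta 5, Epsilon 15 (sum 32, leaving 2 seats).
Remainders in descending order: Beta 0.9662, Epsilon 0.5161, Gamma 0.3673, Zeta 0.1503.
The surplus seats go to Beta, Epsilon.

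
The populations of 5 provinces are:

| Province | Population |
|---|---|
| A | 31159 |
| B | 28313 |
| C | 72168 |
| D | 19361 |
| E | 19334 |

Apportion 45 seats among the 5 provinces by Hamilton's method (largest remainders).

A: 8; B: 8; C: 19; D: 5; E: 5

The standard divisor is 170335/45 ≈ 3785.222.
Standard quotas: A 8.2317, B 7.4799, C 19.0657, D 5.1149, E 5.1078.
Lower quotas: A 8, B 7, C 19, D 5, E 5 (sum 44, leaving 1 seat).
Remainders in descending order: B 0.4799, A 0.2317, D 0.1149, E 0.1078, C 0.0657.
Largest remainder: B receives the extra seat.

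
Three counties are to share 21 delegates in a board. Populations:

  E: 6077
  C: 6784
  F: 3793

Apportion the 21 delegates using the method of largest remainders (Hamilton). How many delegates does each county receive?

E 8; C 8; F 5

Total 16654; standard divisor 16654/21 ≈ 793.048.
Standard quotas: E 7.6628, C 8.5543, F 4.7828.
Lower quotas: E 7, C 8, F 4 (sum 19, leaving 2 seats).
Remainders in descending order: F 0.7828, E 0.6628, C 0.5543.
Largest remainders: F, E receive the extra seats.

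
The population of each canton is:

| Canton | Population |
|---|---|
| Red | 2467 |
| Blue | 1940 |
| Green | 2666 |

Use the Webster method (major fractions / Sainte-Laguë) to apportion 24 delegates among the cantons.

Red 8, Blue 7, Green 9

Standard divisor 7073/24 ≈ 294.708; standard quotas: Red 8.371, Blue 6.583, Green 9.046.
Rounding to the nearest integer gives Red 8, Blue 7, Green 9 — total 24, matching the house size, so no adjustment is needed.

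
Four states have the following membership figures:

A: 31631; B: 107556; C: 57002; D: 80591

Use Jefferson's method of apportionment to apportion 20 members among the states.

Standard divisor 276780/20 ≈ 13839; standard quotas: A 2.286, B 7.772, C 4.119, D 5.823.
Rounding down gives 2, 7, 4, 5 = 18 seats, so the divisor must be adjusted.
With modified divisor 12700: modified quotas A 2.491, B 8.469, C 4.488, D 6.346.
Rounding down: A 2, B 8, C 4, D 6 (total 20).

A: 2, B: 8, C: 4, D: 6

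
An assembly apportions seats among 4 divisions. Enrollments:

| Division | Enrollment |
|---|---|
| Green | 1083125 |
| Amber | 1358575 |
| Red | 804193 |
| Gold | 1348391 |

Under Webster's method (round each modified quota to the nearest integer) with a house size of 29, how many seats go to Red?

5

Standard divisor 4594284/29 ≈ 158423.586; standard quotas: Green 6.837, Amber 8.576, Red 5.076, Gold 8.511.
Rounding to the nearest integer gives 7, 9, 5, 9 = 30 seats, so the divisor must be adjusted.
With modified divisor 159200: modified quotas Green 6.804, Amber 8.534, Red 5.051, Gold 8.470.
Rounding to the nearest integer: Green 7, Amber 9, Red 5, Gold 8 (total 29).
Red receives 5.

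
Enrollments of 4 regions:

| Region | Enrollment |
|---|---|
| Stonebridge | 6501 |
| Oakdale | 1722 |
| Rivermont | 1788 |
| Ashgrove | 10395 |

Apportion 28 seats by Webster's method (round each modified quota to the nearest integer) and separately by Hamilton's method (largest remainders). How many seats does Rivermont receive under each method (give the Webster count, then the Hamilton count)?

2 and 3

Webster: Stonebridge 9, Oakdale 2, Rivermont 2, Ashgrove 15.
Hamilton: Stonebridge 9, Oakdale 2, Rivermont 3, Ashgrove 14.
Rivermont gets 2 under Webster and 3 under Hamilton.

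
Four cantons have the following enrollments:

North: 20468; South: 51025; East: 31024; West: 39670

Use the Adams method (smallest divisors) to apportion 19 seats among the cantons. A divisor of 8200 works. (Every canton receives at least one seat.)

With modified divisor 8200: modified quotas North 2.496, South 6.223, East 3.783, West 4.838.
Rounding up: North 3, South 7, East 4, West 5 (total 19).

North: 3, South: 7, East: 4, West: 5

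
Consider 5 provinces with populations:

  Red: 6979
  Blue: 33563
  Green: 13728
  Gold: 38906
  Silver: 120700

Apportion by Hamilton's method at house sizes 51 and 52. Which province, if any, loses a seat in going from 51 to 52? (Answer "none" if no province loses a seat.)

At 51 seats: Red 2, Blue 8, Green 3, Gold 9, Silver 29.
At 52 seats: Red 2, Blue 8, Green 3, Gold 10, Silver 29.
No province's allocation decreased.

none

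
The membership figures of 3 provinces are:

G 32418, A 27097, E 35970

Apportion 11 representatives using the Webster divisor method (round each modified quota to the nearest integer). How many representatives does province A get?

3

Standard divisor 95485/11 ≈ 8680.455; standard quotas: G 3.735, A 3.122, E 4.144.
Rounding to the nearest integer gives G 4, A 3, E 4 — total 11, matching the house size, so no adjustment is needed.
A receives 3.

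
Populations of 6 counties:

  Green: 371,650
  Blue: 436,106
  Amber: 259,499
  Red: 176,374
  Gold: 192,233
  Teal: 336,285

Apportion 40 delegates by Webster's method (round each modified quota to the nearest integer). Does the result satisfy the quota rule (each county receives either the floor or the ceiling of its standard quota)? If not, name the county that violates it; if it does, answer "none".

Standard quotas: Green 8.389, Blue 9.844, Amber 5.857, Red 3.981, Gold 4.339, Teal 7.590.
Webster allocation: Green 8, Blue 10, Amber 6, Red 4, Gold 4, Teal 8.
Every allocation lies between the lower and upper quota.

none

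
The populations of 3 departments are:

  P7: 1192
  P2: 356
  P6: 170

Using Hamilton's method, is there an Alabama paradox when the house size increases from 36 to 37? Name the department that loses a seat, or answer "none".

P6

At 36 seats: P7 25, P2 7, P6 4.
At 37 seats: P7 26, P2 8, P6 3.
P6 drops from 4 to 3.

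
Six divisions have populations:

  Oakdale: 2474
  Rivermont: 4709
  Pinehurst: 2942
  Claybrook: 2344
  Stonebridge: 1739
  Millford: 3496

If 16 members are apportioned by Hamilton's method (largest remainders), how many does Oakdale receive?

The standard divisor is 17704/16 ≈ 1106.5.
Standard quotas: Oakdale 2.236, Rivermont 4.256, Pinehurst 2.659, Claybrook 2.118, Stonebridge 1.572, Millford 3.160.
Lower quotas: Oakdale 2, Rivermont 4, Pinehurst 2, Claybrook 2, Stonebridge 1, Millford 3 (sum 14, leaving 2 seats).
Remainders in descending order: Pinehurst 0.659, Stonebridge 0.572, Rivermont 0.256, Oakdale 0.236, Millford 0.160, Claybrook 0.118.
The surplus seats go to Pinehurst, Stonebridge.
Oakdale receives 2.

2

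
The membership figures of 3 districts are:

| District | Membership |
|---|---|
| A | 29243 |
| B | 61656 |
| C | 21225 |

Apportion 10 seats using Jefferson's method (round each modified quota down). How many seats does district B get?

Standard divisor 112124/10 ≈ 11212.4; standard quotas: A 2.608, B 5.499, C 1.893.
Rounding down gives 2, 5, 1 = 8 seats, so the divisor must be adjusted.
With modified divisor 10000: modified quotas A 2.924, B 6.166, C 2.123.
Rounding down: A 2, B 6, C 2 (total 10).
B receives 6.

6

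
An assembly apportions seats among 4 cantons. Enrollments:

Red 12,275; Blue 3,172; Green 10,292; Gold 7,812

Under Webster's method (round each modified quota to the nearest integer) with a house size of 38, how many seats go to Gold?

9

Standard divisor 33551/38 ≈ 882.921; standard quotas: Red 13.903, Blue 3.593, Green 11.657, Gold 8.848.
Rounding to the nearest integer gives 14, 4, 12, 9 = 39 seats, so the divisor must be adjusted.
With modified divisor 900: modified quotas Red 13.639, Blue 3.524, Green 11.436, Gold 8.680.
Rounding to the nearest integer: Red 14, Blue 4, Green 11, Gold 9 (total 38).
Gold receives 9.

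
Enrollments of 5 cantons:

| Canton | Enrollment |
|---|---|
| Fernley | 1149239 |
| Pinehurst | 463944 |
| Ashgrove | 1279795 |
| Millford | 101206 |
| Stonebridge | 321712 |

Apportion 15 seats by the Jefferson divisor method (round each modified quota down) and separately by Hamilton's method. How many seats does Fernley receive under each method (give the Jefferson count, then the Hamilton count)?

6 and 5

Jefferson: Fernley 6, Pinehurst 2, Ashgrove 6, Millford 0, Stonebridge 1.
Hamilton: Fernley 5, Pinehurst 2, Ashgrove 6, Millford 1, Stonebridge 1.
Fernley gets 6 under Jefferson and 5 under Hamilton.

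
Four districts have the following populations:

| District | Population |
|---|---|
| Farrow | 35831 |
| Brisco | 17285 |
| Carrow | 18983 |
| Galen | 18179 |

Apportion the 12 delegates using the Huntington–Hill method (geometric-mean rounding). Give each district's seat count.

Farrow=5, Brisco=2, Carrow=3, Galen=2

With divisor 7586: modified quotas Farrow 4.723, Brisco 2.279, Carrow 2.502, Galen 2.396.
Geometric-mean thresholds: Farrow √(4·5)=4.472, Brisco √(2·3)=2.449, Carrow √(2·3)=2.449, Galen √(2·3)=2.449.
Each quota rounded against its threshold gives Farrow 5, Brisco 2, Carrow 3, Galen 2 (total 12).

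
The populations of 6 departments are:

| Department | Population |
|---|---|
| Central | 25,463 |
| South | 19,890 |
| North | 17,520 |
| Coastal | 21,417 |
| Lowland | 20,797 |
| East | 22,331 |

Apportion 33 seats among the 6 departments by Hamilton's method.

Central: 7; South: 5; North: 4; Coastal: 6; Lowland: 5; East: 6

Total 127418; standard divisor 127418/33 ≈ 3861.152.
Standard quotas: Central 6.5947, South 5.1513, North 4.5375, Coastal 5.5468, Lowland 5.3862, East 5.7835.
Lower quotas: Central 6, South 5, North 4, Coastal 5, Lowland 5, East 5 (sum 30, leaving 3 seats).
Remainders in descending order: East 0.7835, Central 0.5947, Coastal 0.5468, North 0.5375, Lowland 0.3862, South 0.1513.
The surplus seats go to East, Central, Coastal.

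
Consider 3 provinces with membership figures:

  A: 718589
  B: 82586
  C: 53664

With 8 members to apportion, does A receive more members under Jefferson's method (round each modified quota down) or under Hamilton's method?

Jefferson: A 8, B 0, C 0.
Hamilton: A 7, B 1, C 0.
A gets 8 under Jefferson and 7 under Hamilton.

Jefferson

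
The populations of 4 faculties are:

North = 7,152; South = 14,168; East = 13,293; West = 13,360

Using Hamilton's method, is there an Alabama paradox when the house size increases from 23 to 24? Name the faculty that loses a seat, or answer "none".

North

At 23 seats: North 4, South 7, East 6, West 6.
At 24 seats: North 3, South 7, East 7, West 7.
North drops from 4 to 3.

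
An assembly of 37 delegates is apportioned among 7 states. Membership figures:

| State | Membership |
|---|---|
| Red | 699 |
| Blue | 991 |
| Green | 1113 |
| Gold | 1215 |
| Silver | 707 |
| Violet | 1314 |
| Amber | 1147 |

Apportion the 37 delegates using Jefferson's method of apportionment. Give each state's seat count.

Standard divisor 7186/37 ≈ 194.216; standard quotas: Red 3.599, Blue 5.103, Green 5.731, Gold 6.256, Silver 3.640, Violet 6.766, Amber 5.906.
Rounding down gives 3, 5, 5, 6, 3, 6, 5 = 33 seats, so the divisor must be adjusted.
With modified divisor 175.8: modified quotas Red 3.976, Blue 5.637, Green 6.331, Gold 6.911, Silver 4.022, Violet 7.474, Amber 6.524.
Rounding down: Red 3, Blue 5, Green 6, Gold 6, Silver 4, Violet 7, Amber 6 (total 37).

Red=3, Blue=5, Green=6, Gold=6, Silver=4, Violet=7, Amber=6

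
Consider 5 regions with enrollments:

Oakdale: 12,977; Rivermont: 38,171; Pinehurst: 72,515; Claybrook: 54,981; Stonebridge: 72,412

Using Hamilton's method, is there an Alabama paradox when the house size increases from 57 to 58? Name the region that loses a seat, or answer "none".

Claybrook

At 57 seats: Oakdale 3, Rivermont 9, Pinehurst 16, Claybrook 13, Stonebridge 16.
At 58 seats: Oakdale 3, Rivermont 9, Pinehurst 17, Claybrook 12, Stonebridge 17.
Claybrook drops from 13 to 12.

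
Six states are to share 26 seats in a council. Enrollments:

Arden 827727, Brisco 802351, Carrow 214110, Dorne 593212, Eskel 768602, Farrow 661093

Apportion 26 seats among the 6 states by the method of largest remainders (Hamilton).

Standard divisor: 3867095 ÷ 26 ≈ 148734.423.
Standard quotas: Arden 5.5651, Brisco 5.3945, Carrow 1.4395, Dorne 3.9884, Eskel 5.1676, Farrow 4.4448.
Lower quotas: Arden 5, Brisco 5, Carrow 1, Dorne 3, Eskel 5, Farrow 4 (sum 23, leaving 3 seats).
Remainders in descending order: Dorne 0.9884, Arden 0.5651, Farrow 0.4448, Carrow 0.4395, Brisco 0.3945, Eskel 0.1676.
Largest remainders: Dorne, Arden, Farrow receive the extra seats.

Arden=6; Brisco=5; Carrow=1; Dorne=4; Eskel=5; Farrow=5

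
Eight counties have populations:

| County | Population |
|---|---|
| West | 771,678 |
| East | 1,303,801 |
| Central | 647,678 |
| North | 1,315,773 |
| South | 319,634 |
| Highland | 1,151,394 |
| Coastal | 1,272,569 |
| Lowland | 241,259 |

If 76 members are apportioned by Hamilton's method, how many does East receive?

The standard divisor is 7023786/76 ≈ 92418.237.
Standard quotas: West 8.3498, East 14.1076, Central 7.0081, North 14.2372, South 3.4586, Highland 12.4585, Coastal 13.7697, Lowland 2.6105.
Lower quotas: West 8, East 14, Central 7, North 14, South 3, Highland 12, Coastal 13, Lowland 2 (sum 73, leaving 3 seats).
Remainders in descending order: Coastal 0.7697, Lowland 0.6105, South 0.4586, Highland 0.4585, West 0.3498, North 0.2372, East 0.1076, Central 0.0081.
Largest remainders: Coastal, Lowland, South receive the extra seats.
East receives 14.

14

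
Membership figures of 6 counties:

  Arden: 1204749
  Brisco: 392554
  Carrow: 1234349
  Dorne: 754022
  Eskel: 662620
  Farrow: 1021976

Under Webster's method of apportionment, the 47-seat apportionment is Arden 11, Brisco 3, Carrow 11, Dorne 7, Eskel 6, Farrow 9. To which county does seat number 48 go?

Brisco

Priority for the next seat is population ÷ (current seats + 0.5).
Priorities: Arden 104760.783, Brisco 112158.286, Carrow 107334.696, Dorne 100536.267, Eskel 101941.538, Farrow 107576.421.
Highest priority: Brisco.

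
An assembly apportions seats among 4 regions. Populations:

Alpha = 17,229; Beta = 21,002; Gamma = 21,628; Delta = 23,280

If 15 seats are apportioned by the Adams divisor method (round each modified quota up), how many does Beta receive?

Standard divisor 83139/15 ≈ 5542.6; standard quotas: Alpha 3.108, Beta 3.789, Gamma 3.902, Delta 4.200.
Rounding up gives 4, 4, 4, 5 = 17 seats, so the divisor must be adjusted.
With modified divisor 6400: modified quotas Alpha 2.692, Beta 3.282, Gamma 3.379, Delta 3.638.
Rounding up: Alpha 3, Beta 4, Gamma 4, Delta 4 (total 15).
Beta receives 4.

4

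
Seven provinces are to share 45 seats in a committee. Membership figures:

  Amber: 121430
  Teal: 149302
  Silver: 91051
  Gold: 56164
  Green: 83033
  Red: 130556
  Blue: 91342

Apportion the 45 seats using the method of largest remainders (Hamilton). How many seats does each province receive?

Standard divisor: 722878 ÷ 45 ≈ 16063.956.
Standard quotas: Amber 7.5592, Teal 9.2942, Silver 5.6680, Gold 3.4963, Green 5.1689, Red 8.1273, Blue 5.6861.
Lower quotas: Amber 7, Teal 9, Silver 5, Gold 3, Green 5, Red 8, Blue 5 (sum 42, leaving 3 seats).
Remainders in descending order: Blue 0.6861, Silver 0.6680, Amber 0.5592, Gold 0.4963, Teal 0.2942, Green 0.1689, Red 0.1273.
The surplus seats go to Blue, Silver, Amber.

Amber 8, Teal 9, Silver 6, Gold 3, Green 5, Red 8, Blue 6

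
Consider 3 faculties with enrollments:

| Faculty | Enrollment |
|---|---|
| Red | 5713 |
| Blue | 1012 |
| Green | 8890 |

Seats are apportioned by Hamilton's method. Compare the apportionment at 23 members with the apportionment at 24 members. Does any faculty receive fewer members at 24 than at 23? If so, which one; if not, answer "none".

Blue

At 23 seats: Red 8, Blue 2, Green 13.
At 24 seats: Red 9, Blue 1, Green 14.
Blue drops from 2 to 1.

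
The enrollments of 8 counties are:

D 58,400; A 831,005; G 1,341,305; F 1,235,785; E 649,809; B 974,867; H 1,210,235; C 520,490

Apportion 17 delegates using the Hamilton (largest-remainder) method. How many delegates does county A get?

2

The standard divisor is 6821896/17 = 401288.
Standard quotas: D 0.1455, A 2.0708, G 3.3425, F 3.0795, E 1.6193, B 2.4293, H 3.0159, C 1.2970.
Lower quotas: D 0, A 2, G 3, F 3, E 1, B 2, H 3, C 1 (sum 15, leaving 2 seats).
Remainders in descending order: E 0.6193, B 0.4293, G 0.3425, C 0.2970, D 0.1455, F 0.0795, A 0.0708, H 0.0159.
Largest remainders: E, B receive the extra seats.
A receives 2.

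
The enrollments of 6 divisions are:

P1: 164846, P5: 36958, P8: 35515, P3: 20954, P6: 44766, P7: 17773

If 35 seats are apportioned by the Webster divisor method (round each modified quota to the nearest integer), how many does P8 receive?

Standard divisor 320812/35 ≈ 9166.057; standard quotas: P1 17.984, P5 4.032, P8 3.875, P3 2.286, P6 4.884, P7 1.939.
Rounding to the nearest integer gives P1 18, P5 4, P8 4, P3 2, P6 5, P7 2 — total 35, matching the house size, so no adjustment is needed.
P8 receives 4.

4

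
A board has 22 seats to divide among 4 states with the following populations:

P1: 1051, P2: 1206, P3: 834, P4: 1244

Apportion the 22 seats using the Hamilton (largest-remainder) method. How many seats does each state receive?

P1=6, P2=6, P3=4, P4=6

Standard divisor: 4335 ÷ 22 ≈ 197.045.
Standard quotas: P1 5.334, P2 6.120, P3 4.233, P4 6.313.
Lower quotas: P1 5, P2 6, P3 4, P4 6 (sum 21, leaving 1 seat).
Remainders in descending order: P1 0.334, P4 0.313, P3 0.233, P2 0.120.
The surplus seat goes to P1.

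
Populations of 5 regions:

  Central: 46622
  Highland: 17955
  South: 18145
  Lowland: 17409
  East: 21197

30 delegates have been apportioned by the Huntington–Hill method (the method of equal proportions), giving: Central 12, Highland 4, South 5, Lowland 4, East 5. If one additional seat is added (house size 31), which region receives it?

Highland

Priority for the next seat is population ÷ (√(s·(s+1))).
Priorities: Central 3732.747, Highland 4014.860, South 3312.809, Lowland 3892.771, East 3870.025.
Highest priority: Highland.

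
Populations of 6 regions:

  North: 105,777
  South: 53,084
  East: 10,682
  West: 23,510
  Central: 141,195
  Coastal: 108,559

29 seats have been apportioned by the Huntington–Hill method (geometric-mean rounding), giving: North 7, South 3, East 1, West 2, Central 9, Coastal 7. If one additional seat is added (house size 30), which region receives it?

Priority for the next seat is population ÷ (√(s·(s+1))).
Priorities: North 14135.046, South 15324.031, East 7553.315, West 9597.917, Central 14883.260, Coastal 14506.807.
Highest priority: South.

South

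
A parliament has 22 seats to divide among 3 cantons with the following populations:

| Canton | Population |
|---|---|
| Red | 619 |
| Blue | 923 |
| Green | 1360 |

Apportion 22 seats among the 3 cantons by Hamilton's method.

Red 5; Blue 7; Green 10

Total 2902; standard divisor 2902/22 ≈ 131.909.
Standard quotas: Red 4.693, Blue 6.997, Green 10.310.
Lower quotas: Red 4, Blue 6, Green 10 (sum 20, leaving 2 seats).
Remainders in descending order: Blue 0.997, Red 0.693, Green 0.310.
Largest remainders: Blue, Red receive the extra seats.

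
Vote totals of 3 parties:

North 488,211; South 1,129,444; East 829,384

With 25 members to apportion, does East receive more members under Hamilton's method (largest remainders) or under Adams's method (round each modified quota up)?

Adams

Hamilton: North 5, South 12, East 8.
Adams: North 5, South 11, East 9.
East gets 8 under Hamilton and 9 under Adams.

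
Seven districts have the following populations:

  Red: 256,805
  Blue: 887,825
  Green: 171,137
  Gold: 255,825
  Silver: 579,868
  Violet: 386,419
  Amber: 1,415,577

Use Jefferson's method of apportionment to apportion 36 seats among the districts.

Red 2; Blue 9; Green 1; Gold 2; Silver 5; Violet 3; Amber 14

Standard divisor 3953456/36 ≈ 109818.222; standard quotas: Red 2.338, Blue 8.084, Green 1.558, Gold 2.330, Silver 5.280, Violet 3.519, Amber 12.890.
Rounding down gives 2, 8, 1, 2, 5, 3, 12 = 33 seats, so the divisor must be adjusted.
With modified divisor 97600: modified quotas Red 2.631, Blue 9.097, Green 1.753, Gold 2.621, Silver 5.941, Violet 3.959, Amber 14.504.
Rounding down: Red 2, Blue 9, Green 1, Gold 2, Silver 5, Violet 3, Amber 14 (total 36).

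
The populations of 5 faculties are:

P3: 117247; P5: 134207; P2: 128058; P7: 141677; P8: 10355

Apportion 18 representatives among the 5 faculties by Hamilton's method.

Total 531544; standard divisor 531544/18 ≈ 29530.222.
Standard quotas: P3 3.9704, P5 4.5447, P2 4.3365, P7 4.7977, P8 0.3507.
Lower quotas: P3 3, P5 4, P2 4, P7 4, P8 0 (sum 15, leaving 3 seats).
Remainders in descending order: P3 0.9704, P7 0.7977, P5 0.5447, P8 0.3507, P2 0.3365.
Largest remainders: P3, P7, P5 receive the extra seats.

P3=4, P5=5, P2=4, P7=5, P8=0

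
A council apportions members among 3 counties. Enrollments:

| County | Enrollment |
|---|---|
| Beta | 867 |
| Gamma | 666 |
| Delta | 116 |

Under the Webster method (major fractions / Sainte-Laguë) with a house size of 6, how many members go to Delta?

Standard divisor 1649/6 ≈ 274.833; standard quotas: Beta 3.155, Gamma 2.423, Delta 0.422.
Rounding to the nearest integer gives 3, 2, 0 = 5 seats, so the divisor must be adjusted.
With modified divisor 260: modified quotas Beta 3.335, Gamma 2.562, Delta 0.446.
Rounding to the nearest integer: Beta 3, Gamma 3, Delta 0 (total 6).
Delta receives 0.

0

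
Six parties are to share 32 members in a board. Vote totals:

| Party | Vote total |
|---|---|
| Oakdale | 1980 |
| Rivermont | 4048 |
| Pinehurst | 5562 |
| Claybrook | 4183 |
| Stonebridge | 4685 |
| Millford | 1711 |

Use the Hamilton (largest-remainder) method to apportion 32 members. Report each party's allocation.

Standard divisor: 22169 ÷ 32 ≈ 692.781.
Standard quotas: Oakdale 2.8580, Rivermont 5.8431, Pinehurst 8.0285, Claybrook 6.0380, Stonebridge 6.7626, Millford 2.4698.
Lower quotas: Oakdale 2, Rivermont 5, Pinehurst 8, Claybrook 6, Stonebridge 6, Millford 2 (sum 29, leaving 3 seats).
Remainders in descending order: Oakdale 0.8580, Rivermont 0.8431, Stonebridge 0.7626, Millford 0.4698, Claybrook 0.0380, Pinehurst 0.0285.
Largest remainders: Oakdale, Rivermont, Stonebridge receive the extra seats.

Oakdale: 3, Rivermont: 6, Pinehurst: 8, Claybrook: 6, Stonebridge: 7, Millford: 2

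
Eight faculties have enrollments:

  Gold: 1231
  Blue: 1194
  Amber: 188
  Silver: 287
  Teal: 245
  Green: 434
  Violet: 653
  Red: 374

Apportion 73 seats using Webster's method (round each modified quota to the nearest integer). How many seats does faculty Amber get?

Standard divisor 4606/73 ≈ 63.096; standard quotas: Gold 19.510, Blue 18.924, Amber 2.980, Silver 4.549, Teal 3.883, Green 6.878, Violet 10.349, Red 5.927.
Rounding to the nearest integer gives 20, 19, 3, 5, 4, 7, 10, 6 = 74 seats, so the divisor must be adjusted.
With modified divisor 63.45: modified quotas Gold 19.401, Blue 18.818, Amber 2.963, Silver 4.523, Teal 3.861, Green 6.840, Violet 10.292, Red 5.894.
Rounding to the nearest integer: Gold 19, Blue 19, Amber 3, Silver 5, Teal 4, Green 7, Violet 10, Red 6 (total 73).
Amber receives 3.

3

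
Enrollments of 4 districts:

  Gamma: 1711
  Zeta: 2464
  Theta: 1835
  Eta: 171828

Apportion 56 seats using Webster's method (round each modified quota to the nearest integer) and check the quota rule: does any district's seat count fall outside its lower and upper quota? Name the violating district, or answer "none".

Eta

Standard quotas: Gamma 0.539, Zeta 0.776, Theta 0.578, Eta 54.107.
Webster allocation: Gamma 1, Zeta 1, Theta 1, Eta 53.
Eta has quota 54.107 (lower 54, upper 55) but receives 53 — outside the quota interval.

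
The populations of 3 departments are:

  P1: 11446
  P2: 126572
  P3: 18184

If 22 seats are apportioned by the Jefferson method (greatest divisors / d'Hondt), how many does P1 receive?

1

Standard divisor 156202/22 ≈ 7100.091; standard quotas: P1 1.612, P2 17.827, P3 2.561.
Rounding down gives 1, 17, 2 = 20 seats, so the divisor must be adjusted.
With modified divisor 6500: modified quotas P1 1.761, P2 19.473, P3 2.798.
Rounding down: P1 1, P2 19, P3 2 (total 22).
P1 receives 1.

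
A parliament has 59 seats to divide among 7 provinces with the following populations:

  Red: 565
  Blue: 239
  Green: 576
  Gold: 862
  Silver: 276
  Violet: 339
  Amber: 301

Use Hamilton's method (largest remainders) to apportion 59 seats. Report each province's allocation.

Red: 11, Blue: 4, Green: 11, Gold: 16, Silver: 5, Violet: 6, Amber: 6

Standard divisor: 3158 ÷ 59 ≈ 53.525.
Standard quotas: Red 10.556, Blue 4.465, Green 10.761, Gold 16.104, Silver 5.156, Violet 6.333, Amber 5.623.
Lower quotas: Red 10, Blue 4, Green 10, Gold 16, Silver 5, Violet 6, Amber 5 (sum 56, leaving 3 seats).
Remainders in descending order: Green 0.761, Amber 0.623, Red 0.556, Blue 0.465, Violet 0.333, Silver 0.156, Gold 0.104.
The surplus seats go to Green, Amber, Red.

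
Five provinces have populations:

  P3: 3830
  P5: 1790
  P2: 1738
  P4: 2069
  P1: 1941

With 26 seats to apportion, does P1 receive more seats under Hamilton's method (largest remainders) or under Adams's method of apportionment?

Hamilton: P3 9, P5 4, P2 4, P4 5, P1 4.
Adams: P3 8, P5 4, P2 4, P4 5, P1 5.
P1 gets 4 under Hamilton and 5 under Adams.

Adams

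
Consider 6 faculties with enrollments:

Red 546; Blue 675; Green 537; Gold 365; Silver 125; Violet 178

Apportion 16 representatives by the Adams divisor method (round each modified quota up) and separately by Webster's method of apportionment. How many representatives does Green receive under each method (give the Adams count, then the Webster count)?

3 and 4

Adams: Red 4, Blue 4, Green 3, Gold 3, Silver 1, Violet 1.
Webster: Red 4, Blue 4, Green 4, Gold 2, Silver 1, Violet 1.
Green gets 3 under Adams and 4 under Webster.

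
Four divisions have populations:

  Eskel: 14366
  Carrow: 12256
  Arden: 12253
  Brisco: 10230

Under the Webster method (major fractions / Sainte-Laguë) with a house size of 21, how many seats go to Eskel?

6

Standard divisor 49105/21 ≈ 2338.333; standard quotas: Eskel 6.144, Carrow 5.241, Arden 5.240, Brisco 4.375.
Rounding to the nearest integer gives 6, 5, 5, 4 = 20 seats, so the divisor must be adjusted.
With modified divisor 2250: modified quotas Eskel 6.385, Carrow 5.447, Arden 5.446, Brisco 4.547.
Rounding to the nearest integer: Eskel 6, Carrow 5, Arden 5, Brisco 5 (total 21).
Eskel receives 6.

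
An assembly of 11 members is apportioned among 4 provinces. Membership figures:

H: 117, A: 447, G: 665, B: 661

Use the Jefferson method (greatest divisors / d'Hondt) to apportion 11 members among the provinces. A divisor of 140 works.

With modified divisor 140: modified quotas H 0.836, A 3.193, G 4.750, B 4.721.
Rounding down: H 0, A 3, G 4, B 4 (total 11).

H 0; A 3; G 4; B 4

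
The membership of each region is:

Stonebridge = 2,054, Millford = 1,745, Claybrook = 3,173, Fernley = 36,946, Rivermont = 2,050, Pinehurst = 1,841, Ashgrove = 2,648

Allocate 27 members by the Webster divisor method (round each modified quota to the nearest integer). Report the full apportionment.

Stonebridge=1; Millford=1; Claybrook=2; Fernley=20; Rivermont=1; Pinehurst=1; Ashgrove=1

Standard divisor 50457/27 ≈ 1868.778; standard quotas: Stonebridge 1.099, Millford 0.934, Claybrook 1.698, Fernley 19.770, Rivermont 1.097, Pinehurst 0.985, Ashgrove 1.417.
Rounding to the nearest integer gives Stonebridge 1, Millford 1, Claybrook 2, Fernley 20, Rivermont 1, Pinehurst 1, Ashgrove 1 — total 27, matching the house size, so no adjustment is needed.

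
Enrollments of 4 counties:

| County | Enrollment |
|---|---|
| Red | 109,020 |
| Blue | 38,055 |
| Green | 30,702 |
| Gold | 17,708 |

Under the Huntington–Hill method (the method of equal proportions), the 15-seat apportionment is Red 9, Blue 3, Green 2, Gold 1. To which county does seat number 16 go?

Green

Priority for the next seat is population ÷ (√(s·(s+1))).
Priorities: Red 11491.717, Blue 10985.532, Green 12534.039, Gold 12521.447.
Highest priority: Green.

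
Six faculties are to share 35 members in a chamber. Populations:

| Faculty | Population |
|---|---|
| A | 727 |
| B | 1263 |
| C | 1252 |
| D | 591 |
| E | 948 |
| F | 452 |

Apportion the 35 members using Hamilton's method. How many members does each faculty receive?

Total 5233; standard divisor 5233/35 ≈ 149.514.
Standard quotas: A 4.862, B 8.447, C 8.374, D 3.953, E 6.341, F 3.023.
Lower quotas: A 4, B 8, C 8, D 3, E 6, F 3 (sum 32, leaving 3 seats).
Remainders in descending order: D 0.953, A 0.862, B 0.447, C 0.374, E 0.341, F 0.023.
Largest remainders: D, A, B receive the extra seats.

A: 5; B: 9; C: 8; D: 4; E: 6; F: 3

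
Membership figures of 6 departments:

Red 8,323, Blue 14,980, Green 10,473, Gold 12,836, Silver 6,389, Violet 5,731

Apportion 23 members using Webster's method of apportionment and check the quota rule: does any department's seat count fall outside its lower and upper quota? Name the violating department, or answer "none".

none

Standard quotas: Red 3.259, Blue 5.866, Green 4.101, Gold 5.027, Silver 2.502, Violet 2.244.
Webster allocation: Red 3, Blue 6, Green 4, Gold 5, Silver 3, Violet 2.
Every allocation lies between the lower and upper quota.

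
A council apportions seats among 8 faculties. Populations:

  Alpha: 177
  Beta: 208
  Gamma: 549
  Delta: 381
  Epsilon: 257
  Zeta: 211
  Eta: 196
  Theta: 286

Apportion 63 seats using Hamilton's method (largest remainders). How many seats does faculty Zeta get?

6

Standard divisor: 2265 ÷ 63 ≈ 35.952.
Standard quotas: Alpha 4.923, Beta 5.785, Gamma 15.270, Delta 10.597, Epsilon 7.148, Zeta 5.869, Eta 5.452, Theta 7.955.
Lower quotas: Alpha 4, Beta 5, Gamma 15, Delta 10, Epsilon 7, Zeta 5, Eta 5, Theta 7 (sum 58, leaving 5 seats).
Remainders in descending order: Theta 0.955, Alpha 0.923, Zeta 0.869, Beta 0.785, Delta 0.597, Eta 0.452, Gamma 0.270, Epsilon 0.148.
The surplus seats go to Theta, Alpha, Zeta, Beta, Delta.
Zeta receives 6.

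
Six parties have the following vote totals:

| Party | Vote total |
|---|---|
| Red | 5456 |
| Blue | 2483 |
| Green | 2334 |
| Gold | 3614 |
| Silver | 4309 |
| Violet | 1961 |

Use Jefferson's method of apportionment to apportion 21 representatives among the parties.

Red: 6, Blue: 2, Green: 2, Gold: 4, Silver: 5, Violet: 2

Standard divisor 20157/21 ≈ 959.857; standard quotas: Red 5.684, Blue 2.587, Green 2.432, Gold 3.765, Silver 4.489, Violet 2.043.
Rounding down gives 5, 2, 2, 3, 4, 2 = 18 seats, so the divisor must be adjusted.
With modified divisor 840: modified quotas Red 6.495, Blue 2.956, Green 2.779, Gold 4.302, Silver 5.130, Violet 2.335.
Rounding down: Red 6, Blue 2, Green 2, Gold 4, Silver 5, Violet 2 (total 21).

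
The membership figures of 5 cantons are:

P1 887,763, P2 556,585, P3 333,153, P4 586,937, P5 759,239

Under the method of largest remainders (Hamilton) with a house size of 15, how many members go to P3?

1

Total 3123677; standard divisor 3123677/15 ≈ 208245.133.
Standard quotas: P1 4.2631, P2 2.6727, P3 1.5998, P4 2.8185, P5 3.6459.
Lower quotas: P1 4, P2 2, P3 1, P4 2, P5 3 (sum 12, leaving 3 seats).
Remainders in descending order: P4 0.8185, P2 0.6727, P5 0.6459, P3 0.5998, P1 0.2631.
Largest remainders: P4, P2, P5 receive the extra seats.
P3 receives 1.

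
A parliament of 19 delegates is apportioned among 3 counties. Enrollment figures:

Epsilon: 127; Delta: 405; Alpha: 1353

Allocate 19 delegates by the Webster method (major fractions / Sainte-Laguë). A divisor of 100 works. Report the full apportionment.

Epsilon: 1, Delta: 4, Alpha: 14

With modified divisor 100: modified quotas Epsilon 1.270, Delta 4.050, Alpha 13.530.
Rounding to the nearest integer: Epsilon 1, Delta 4, Alpha 14 (total 19).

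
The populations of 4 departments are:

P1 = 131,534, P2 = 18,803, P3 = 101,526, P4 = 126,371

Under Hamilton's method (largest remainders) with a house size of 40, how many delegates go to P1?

14

Standard divisor: 378234 ÷ 40 ≈ 9455.85.
Standard quotas: P1 13.9103, P2 1.9885, P3 10.7368, P4 13.3643.
Lower quotas: P1 13, P2 1, P3 10, P4 13 (sum 37, leaving 3 seats).
Remainders in descending order: P2 0.9885, P1 0.9103, P3 0.7368, P4 0.3643.
The surplus seats go to P2, P1, P3.
P1 receives 14.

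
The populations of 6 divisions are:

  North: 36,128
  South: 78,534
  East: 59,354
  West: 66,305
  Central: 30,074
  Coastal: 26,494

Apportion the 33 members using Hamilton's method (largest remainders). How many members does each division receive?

Total 296889; standard divisor 296889/33 ≈ 8996.636.
Standard quotas: North 4.0157, South 8.7293, East 6.5974, West 7.3700, Central 3.3428, Coastal 2.9449.
Lower quotas: North 4, South 8, East 6, West 7, Central 3, Coastal 2 (sum 30, leaving 3 seats).
Remainders in descending order: Coastal 0.9449, South 0.7293, East 0.5974, West 0.3700, Central 0.3428, North 0.0157.
The surplus seats go to Coastal, South, East.

North 4, South 9, East 7, West 7, Central 3, Coastal 3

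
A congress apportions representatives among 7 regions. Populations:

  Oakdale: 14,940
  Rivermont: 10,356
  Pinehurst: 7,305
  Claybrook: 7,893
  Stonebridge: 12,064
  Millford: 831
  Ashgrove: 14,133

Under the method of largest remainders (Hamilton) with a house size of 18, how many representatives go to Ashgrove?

Total 67522; standard divisor 67522/18 ≈ 3751.222.
Standard quotas: Oakdale 3.9827, Rivermont 2.7607, Pinehurst 1.9474, Claybrook 2.1041, Stonebridge 3.2160, Millford 0.2215, Ashgrove 3.7676.
Lower quotas: Oakdale 3, Rivermont 2, Pinehurst 1, Claybrook 2, Stonebridge 3, Millford 0, Ashgrove 3 (sum 14, leaving 4 seats).
Remainders in descending order: Oakdale 0.9827, Pinehurst 0.9474, Ashgrove 0.7676, Rivermont 0.7607, Millford 0.2215, Stonebridge 0.2160, Claybrook 0.1041.
Largest remainders: Oakdale, Pinehurst, Ashgrove, Rivermont receive the extra seats.
Ashgrove receives 4.

4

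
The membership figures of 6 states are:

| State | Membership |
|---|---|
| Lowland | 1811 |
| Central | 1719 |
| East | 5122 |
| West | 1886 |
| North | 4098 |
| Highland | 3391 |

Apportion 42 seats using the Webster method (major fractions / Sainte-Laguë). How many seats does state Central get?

Standard divisor 18027/42 ≈ 429.214; standard quotas: Lowland 4.219, Central 4.005, East 11.933, West 4.394, North 9.548, Highland 7.900.
Rounding to the nearest integer gives Lowland 4, Central 4, East 12, West 4, North 10, Highland 8 — total 42, matching the house size, so no adjustment is needed.
Central receives 4.

4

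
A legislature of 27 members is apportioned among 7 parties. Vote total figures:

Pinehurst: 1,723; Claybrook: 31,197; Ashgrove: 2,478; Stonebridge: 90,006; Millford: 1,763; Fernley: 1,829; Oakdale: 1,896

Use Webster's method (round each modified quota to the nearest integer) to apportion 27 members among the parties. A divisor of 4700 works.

Pinehurst 0; Claybrook 7; Ashgrove 1; Stonebridge 19; Millford 0; Fernley 0; Oakdale 0

With modified divisor 4700: modified quotas Pinehurst 0.367, Claybrook 6.638, Ashgrove 0.527, Stonebridge 19.150, Millford 0.375, Fernley 0.389, Oakdale 0.403.
Rounding to the nearest integer: Pinehurst 0, Claybrook 7, Ashgrove 1, Stonebridge 19, Millford 0, Fernley 0, Oakdale 0 (total 27).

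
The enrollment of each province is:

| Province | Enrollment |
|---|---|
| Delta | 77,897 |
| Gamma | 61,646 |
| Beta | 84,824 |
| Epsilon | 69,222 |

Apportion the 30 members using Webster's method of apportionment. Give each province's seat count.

Delta 8, Gamma 6, Beta 9, Epsilon 7

Standard divisor 293589/30 ≈ 9786.3; standard quotas: Delta 7.960, Gamma 6.299, Beta 8.668, Epsilon 7.073.
Rounding to the nearest integer gives Delta 8, Gamma 6, Beta 9, Epsilon 7 — total 30, matching the house size, so no adjustment is needed.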